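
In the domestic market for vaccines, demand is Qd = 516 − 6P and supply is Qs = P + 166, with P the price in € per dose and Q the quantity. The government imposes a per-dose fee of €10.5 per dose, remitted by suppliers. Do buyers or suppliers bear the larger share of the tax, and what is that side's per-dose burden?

Suppliers bear the larger share: €9 per dose.

Without the tax, 516 − 6P = P + 166 gives 7P = 350, so P* = €50 and Q* = 216.
With the tax collected from suppliers, supply shifts: Qs = (P − 10.5) + 166.
Solving gives Q = 207 with buyers paying €51.5 and suppliers receiving €41 (the €10.5 wedge).
Per-dose burden: buyers €1.5, suppliers €9.
Suppliers take the larger share because supply is less price-elastic here (demand slope 6 vs supply slope 1).
The less price-elastic side of the market bears the larger share of a per-unit tax.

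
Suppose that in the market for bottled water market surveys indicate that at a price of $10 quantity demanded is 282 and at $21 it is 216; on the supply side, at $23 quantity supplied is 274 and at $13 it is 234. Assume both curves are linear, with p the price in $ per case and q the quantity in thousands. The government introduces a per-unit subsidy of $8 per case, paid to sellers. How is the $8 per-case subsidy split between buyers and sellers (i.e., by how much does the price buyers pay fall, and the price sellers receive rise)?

Demand slope: (216 − 282)/(21 − 10) = -6, so qd = 342 − 6p.
Supply slope: (234 − 274)/(13 − 23) = 4, so qs = 4p + 182.
Without the subsidy, 342 − 6p = 4p + 182 gives 10p = 160, so p* = $16 and q* = 246.
With a per-unit subsidy paid to sellers, each receives p + 8 per unit sold, so supply becomes qs = 4(p + 8) + 182.
New equilibrium: buyers pay $12.8, sellers receive $20.8, q = 265.2. (Wedge: pb − ps = −8.)
Gain to buyers: $3.2; to sellers: $4.8. (They sum to $8.)

Buyers gain $3.2 per case; sellers gain $4.8 per case.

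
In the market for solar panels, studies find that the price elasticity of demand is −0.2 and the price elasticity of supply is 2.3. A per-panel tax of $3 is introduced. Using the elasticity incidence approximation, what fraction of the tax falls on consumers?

Incidence ratio: consumers' share ≈ εs / (εs + |εd|) = 2.3 / (2.3 + 0.2) = 0.92.
Supply is the more elastic side, so consumers bear the larger share.

Consumers' share ≈ 0.92.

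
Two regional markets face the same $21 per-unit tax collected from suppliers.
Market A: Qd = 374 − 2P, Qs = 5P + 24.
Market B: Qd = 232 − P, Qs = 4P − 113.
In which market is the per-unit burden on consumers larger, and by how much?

Market B, by $1.8.

Market A: pre-tax P* = $50, Q* = 274; post-tax Q = 244; per-unit burden on consumers = $15.
Market B: pre-tax P* = $69, Q* = 163; post-tax Q = 146.2; per-unit burden on consumers = $16.8.
Difference: $15 vs $16.8 → market B is larger by $1.8.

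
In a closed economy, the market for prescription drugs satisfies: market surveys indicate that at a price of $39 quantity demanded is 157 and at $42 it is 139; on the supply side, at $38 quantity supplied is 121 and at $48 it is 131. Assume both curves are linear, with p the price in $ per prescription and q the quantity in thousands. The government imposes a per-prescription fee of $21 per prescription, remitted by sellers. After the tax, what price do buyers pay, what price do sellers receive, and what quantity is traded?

Demand slope: (139 − 157)/(42 − 39) = -6, so qd = 391 − 6p.
Supply slope: (131 − 121)/(48 − 38) = 1, so qs = p + 83.
Before the tax: set 391 − 6p = p + 83 → p* = $44, q* = 127.
With the tax collected from sellers, supply shifts: qs = (p − 21) + 83.
New equilibrium: buyers pay $47, sellers receive $26, q = 109. (Wedge: pb − ps = 21.)
The less price-elastic side of the market bears the larger share of a per-unit tax.

Buyers pay $47; sellers receive $26; quantity = 109.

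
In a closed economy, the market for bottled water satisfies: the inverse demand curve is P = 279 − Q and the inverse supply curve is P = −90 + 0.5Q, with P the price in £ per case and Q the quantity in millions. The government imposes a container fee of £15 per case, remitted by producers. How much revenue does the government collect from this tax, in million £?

Inverting to Q(P) form: Qd = 279 − P; Qs = 2P + 180.
Without the tax, 279 − P = 2P + 180 gives 3P = 99, so P* = £33 and Q* = 246.
With the tax collected from producers, supply shifts: Qs = 2(P − 15) + 180.
Solving gives Q = 236 with buyers paying £43 and producers receiving £28 (the £15 wedge).
Revenue = t · Q = 15 · 236 = £3540.

Tax revenue = £3540 million.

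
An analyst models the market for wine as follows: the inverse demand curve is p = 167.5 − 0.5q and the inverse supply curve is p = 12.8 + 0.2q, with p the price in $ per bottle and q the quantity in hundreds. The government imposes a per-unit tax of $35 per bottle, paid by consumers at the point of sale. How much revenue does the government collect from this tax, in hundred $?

Tax revenue = $5985 hundred.

Inverting to q(p) form: qd = 335 − 2p; qs = 5p − 64.
Without the tax, 335 − 2p = 5p − 64 gives 7p = 399, so p* = $57 and q* = 221.
With the tax collected from consumers, demand (in seller-price terms) shifts: qd = 335 − 2(p + 35).
New equilibrium: consumers pay $82, suppliers receive $47, q = 171. (Wedge: pb − ps = 35.)
Revenue = t · Q = 35 · 171 = $5985.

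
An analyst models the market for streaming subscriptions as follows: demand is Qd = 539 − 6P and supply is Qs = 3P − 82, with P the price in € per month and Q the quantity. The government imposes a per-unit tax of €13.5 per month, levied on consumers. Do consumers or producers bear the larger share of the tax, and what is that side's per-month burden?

Producers bear the larger share: €9 per month.

Without the tax, 539 − 6P = 3P − 82 gives 9P = 621, so P* = €69 and Q* = 125.
With the tax collected from consumers, demand (in seller-price terms) shifts: Qd = 539 − 6(P + 13.5).
Solving gives Q = 98 with consumers paying €73.5 and producers receiving €60 (the €13.5 wedge).
Per-month burden: consumers €4.5, producers €9.
Producers take the larger share because supply is less price-elastic here (demand slope 6 vs supply slope 3).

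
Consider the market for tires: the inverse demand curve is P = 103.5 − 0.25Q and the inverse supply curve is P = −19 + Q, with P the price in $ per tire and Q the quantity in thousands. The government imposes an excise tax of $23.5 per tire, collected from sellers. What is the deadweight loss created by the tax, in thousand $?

Deadweight loss = $220.9 thousand.

Rewrite in direct form: Qd = 414 − 4P and Qs = P + 19.
Without the tax, 414 − 4P = P + 19 gives 5P = 395, so P* = $79 and Q* = 98.
With the tax collected from sellers, supply shifts: Qs = (P − 23.5) + 19.
Solving gives Q = 79.2 with consumers paying $83.7 and sellers receiving $60.2 (the $23.5 wedge).
Quantity falls by |ΔQ| = |98 − 79.2| = 18.8.
DWL = ½ · t · |ΔQ| = ½ · 23.5 · 18.8 = $220.9.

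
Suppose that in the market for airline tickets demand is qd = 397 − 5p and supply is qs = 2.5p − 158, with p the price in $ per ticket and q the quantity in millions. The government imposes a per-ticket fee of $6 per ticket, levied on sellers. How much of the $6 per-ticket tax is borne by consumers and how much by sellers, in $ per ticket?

Consumers bear $2 per ticket; sellers bear $4 per ticket.

Before the tax: set 397 − 5p = 2.5p − 158 → p* = $74, q* = 27.
With the tax collected from sellers, supply shifts: qs = 2.5(p − 6) − 158.
Solving gives q = 17 with consumers paying $76 and sellers receiving $70 (the $6 wedge).
Burden on consumers: $2; on sellers: $4. (They sum to $6.)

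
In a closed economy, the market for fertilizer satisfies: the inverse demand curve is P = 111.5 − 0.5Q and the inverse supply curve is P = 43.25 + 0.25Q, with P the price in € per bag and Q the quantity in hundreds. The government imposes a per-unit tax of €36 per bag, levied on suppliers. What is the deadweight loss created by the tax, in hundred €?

Inverting to Q(P) form: Qd = 223 − 2P; Qs = 4P − 173.
Without the tax, 223 − 2P = 4P − 173 gives 6P = 396, so P* = €66 and Q* = 91.
With the tax collected from suppliers, supply shifts: Qs = 4(P − 36) − 173.
Solving gives Q = 43 with buyers paying €90 and suppliers receiving €54 (the €36 wedge).
Quantity falls by |ΔQ| = |91 − 43| = 48.
DWL = ½ · t · |ΔQ| = ½ · 36 · 48 = €864.

Deadweight loss = €864 hundred.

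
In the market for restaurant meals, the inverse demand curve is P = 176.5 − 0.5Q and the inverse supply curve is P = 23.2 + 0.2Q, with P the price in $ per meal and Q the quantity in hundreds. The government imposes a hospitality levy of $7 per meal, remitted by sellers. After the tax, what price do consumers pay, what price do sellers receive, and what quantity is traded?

Consumers pay $72; sellers receive $65; quantity = 209.

Rewrite in direct form: Qd = 353 − 2P and Qs = 5P − 116.
Before the tax: set 353 − 2P = 5P − 116 → P* = $67, Q* = 219.
With the tax collected from sellers, supply shifts: Qs = 5(P − 7) − 116.
New equilibrium: consumers pay $72, sellers receive $65, Q = 209. (Wedge: Pb − Ps = 7.)
The less price-elastic side of the market bears the larger share of a per-unit tax.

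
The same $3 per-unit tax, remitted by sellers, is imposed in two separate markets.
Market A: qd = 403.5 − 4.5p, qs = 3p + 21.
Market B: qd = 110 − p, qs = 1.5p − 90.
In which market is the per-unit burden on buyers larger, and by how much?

Market B, by $0.6.

Market A: pre-tax p* = $51, q* = 174; post-tax q = 168.6; per-unit burden on buyers = $1.2.
Market B: pre-tax p* = $80, q* = 30; post-tax q = 28.2; per-unit burden on buyers = $1.8.
Difference: $1.2 vs $1.8 → market B is larger by $0.6.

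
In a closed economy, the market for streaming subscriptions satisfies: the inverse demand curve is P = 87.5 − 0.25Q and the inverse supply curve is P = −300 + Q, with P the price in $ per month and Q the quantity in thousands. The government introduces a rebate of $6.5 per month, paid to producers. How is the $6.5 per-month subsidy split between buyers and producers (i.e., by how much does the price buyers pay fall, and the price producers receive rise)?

Rewrite in direct form: Qd = 350 − 4P and Qs = P + 300.
Before the subsidy: set 350 − 4P = P + 300 → P* = $10, Q* = 310.
With a per-unit subsidy paid to producers, each receives P + 6.5 per unit sold, so supply becomes Qs = (P + 6.5) + 300.
Solving gives Q = 315.2 with buyers paying $8.7 and producers receiving $15.2 (the $6.5 wedge).
Gain to buyers: $1.3; to producers: $5.2. (They sum to $6.5.)

Buyers gain $1.3 per month; producers gain $5.2 per month.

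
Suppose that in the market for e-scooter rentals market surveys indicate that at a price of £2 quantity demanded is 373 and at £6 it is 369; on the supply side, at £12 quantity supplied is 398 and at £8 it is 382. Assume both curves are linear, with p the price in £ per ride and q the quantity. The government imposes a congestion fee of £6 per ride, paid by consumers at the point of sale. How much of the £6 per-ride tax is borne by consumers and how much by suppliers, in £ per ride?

Consumers bear £4.8 per ride; suppliers bear £1.2 per ride.

Demand slope: (369 − 373)/(6 − 2) = -1, so qd = 375 − p.
Supply slope: (382 − 398)/(8 − 12) = 4, so qs = 4p + 350.
Without the tax, 375 − p = 4p + 350 gives 5p = 25, so p* = £5 and q* = 370.
With the tax collected from consumers, demand (in seller-price terms) shifts: qd = 375 − (p + 6).
New equilibrium: consumers pay £9.8, suppliers receive £3.8, q = 365.2. (Wedge: pb − ps = 6.)
Burden on consumers: £4.8; on suppliers: £1.2. (They sum to £6.)
The less price-elastic side of the market bears the larger share of a per-unit tax.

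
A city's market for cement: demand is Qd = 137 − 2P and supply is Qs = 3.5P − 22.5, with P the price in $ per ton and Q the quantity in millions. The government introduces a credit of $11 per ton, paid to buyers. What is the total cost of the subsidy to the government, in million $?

Government outlay = $1023 million.

Without the subsidy, 137 − 2P = 3.5P − 22.5 gives 5.5P = 159.5, so P* = $29 and Q* = 79.
With a per-unit subsidy paid to buyers, each effectively pays P − 11, so demand becomes Qd = 137 − 2(P − 11).
Solving gives Q = 93 with buyers paying $22 and sellers receiving $33 (the $11 wedge).
Outlay = t · Q = 11 · 93 = $1023.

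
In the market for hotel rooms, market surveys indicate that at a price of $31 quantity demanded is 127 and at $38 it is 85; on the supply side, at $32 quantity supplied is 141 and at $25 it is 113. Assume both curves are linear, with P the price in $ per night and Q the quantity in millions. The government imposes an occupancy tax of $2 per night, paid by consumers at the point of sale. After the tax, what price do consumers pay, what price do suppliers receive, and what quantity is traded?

Consumers pay $30.8; suppliers receive $28.8; quantity = 128.2.

Demand slope: (85 − 127)/(38 − 31) = -6, so Qd = 313 − 6P.
Supply slope: (113 − 141)/(25 − 32) = 4, so Qs = 4P + 13.
Without the tax, 313 − 6P = 4P + 13 gives 10P = 300, so P* = $30 and Q* = 133.
With the tax collected from consumers, demand (in seller-price terms) shifts: Qd = 313 − 6(P + 2).
New equilibrium: consumers pay $30.8, suppliers receive $28.8, Q = 128.2. (Wedge: Pb − Ps = 2.)
The less price-elastic side of the market bears the larger share of a per-unit tax.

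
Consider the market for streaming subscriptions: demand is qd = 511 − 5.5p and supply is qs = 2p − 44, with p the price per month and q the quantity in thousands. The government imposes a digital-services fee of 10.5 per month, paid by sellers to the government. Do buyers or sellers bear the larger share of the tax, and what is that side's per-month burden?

Before the tax: set 511 − 5.5p = 2p − 44 → p* = 74, q* = 104.
With the tax collected from sellers, supply shifts: qs = 2(p − 10.5) − 44.
New equilibrium: buyers pay 76.8, sellers receive 66.3, q = 88.6. (Wedge: pb − ps = 10.5.)
Per-month burden: buyers 2.8, sellers 7.7.
Sellers take the larger share because supply is less price-elastic here (demand slope 5.5 vs supply slope 2).
The less price-elastic side of the market bears the larger share of a per-unit tax.

Sellers bear the larger share: 7.7 per month.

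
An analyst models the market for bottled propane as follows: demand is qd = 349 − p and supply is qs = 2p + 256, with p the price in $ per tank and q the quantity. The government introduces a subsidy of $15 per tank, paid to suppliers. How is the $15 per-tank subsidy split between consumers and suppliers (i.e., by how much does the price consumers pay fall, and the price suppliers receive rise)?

Consumers gain $10 per tank; suppliers gain $5 per tank.

Without the subsidy, 349 − p = 2p + 256 gives 3p = 93, so p* = $31 and q* = 318.
With a per-unit subsidy paid to suppliers, each receives p + 15 per unit sold, so supply becomes qs = 2(p + 15) + 256.
Solving gives q = 328 with consumers paying $21 and suppliers receiving $36 (the $15 wedge).
Gain to consumers: $10; to suppliers: $5. (They sum to $15.)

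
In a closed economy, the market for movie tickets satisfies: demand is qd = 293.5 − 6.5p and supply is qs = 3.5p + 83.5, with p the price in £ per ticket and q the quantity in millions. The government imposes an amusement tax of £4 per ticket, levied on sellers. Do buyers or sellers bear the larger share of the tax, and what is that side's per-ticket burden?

Sellers bear the larger share: £2.6 per ticket.

Before the tax: set 293.5 − 6.5p = 3.5p + 83.5 → p* = £21, q* = 157.
With the tax collected from sellers, supply shifts: qs = 3.5(p − 4) + 83.5.
Solving gives q = 147.9 with buyers paying £22.4 and sellers receiving £18.4 (the £4 wedge).
Per-ticket burden: buyers £1.4, sellers £2.6.
Sellers take the larger share because supply is less price-elastic here (demand slope 6.5 vs supply slope 3.5).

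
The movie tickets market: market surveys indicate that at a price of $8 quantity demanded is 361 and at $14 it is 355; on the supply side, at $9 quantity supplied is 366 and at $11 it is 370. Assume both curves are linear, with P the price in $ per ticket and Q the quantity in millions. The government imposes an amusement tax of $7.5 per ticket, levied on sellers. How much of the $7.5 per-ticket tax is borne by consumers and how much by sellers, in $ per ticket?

Consumers bear $5 per ticket; sellers bear $2.5 per ticket.

Demand slope: (355 − 361)/(14 − 8) = -1, so Qd = 369 − P.
Supply slope: (370 − 366)/(11 − 9) = 2, so Qs = 2P + 348.
Without the tax, 369 − P = 2P + 348 gives 3P = 21, so P* = $7 and Q* = 362.
With the tax collected from sellers, supply shifts: Qs = 2(P − 7.5) + 348.
New equilibrium: consumers pay $12, sellers receive $4.5, Q = 357. (Wedge: Pb − Ps = 7.5.)
Burden on consumers: $5; on sellers: $2.5. (They sum to $7.5.)
The less price-elastic side of the market bears the larger share of a per-unit tax.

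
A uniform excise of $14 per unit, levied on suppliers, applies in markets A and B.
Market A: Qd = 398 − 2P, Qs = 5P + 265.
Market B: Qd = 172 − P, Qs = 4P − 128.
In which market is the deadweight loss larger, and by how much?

Market A, by $61.6.

Market A: pre-tax P* = $19, Q* = 360; post-tax Q = 340; deadweight loss = $140.
Market B: pre-tax P* = $60, Q* = 112; post-tax Q = 100.8; deadweight loss = $78.4.
Difference: $140 vs $78.4 → market A is larger by $61.6.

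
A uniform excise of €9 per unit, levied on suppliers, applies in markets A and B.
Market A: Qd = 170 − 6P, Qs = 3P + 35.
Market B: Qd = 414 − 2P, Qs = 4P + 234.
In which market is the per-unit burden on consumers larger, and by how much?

Market A: pre-tax P* = €15, Q* = 80; post-tax Q = 62; per-unit burden on consumers = €3.
Market B: pre-tax P* = €30, Q* = 354; post-tax Q = 342; per-unit burden on consumers = €6.
Difference: €3 vs €6 → market B is larger by €3.

Market B, by €3.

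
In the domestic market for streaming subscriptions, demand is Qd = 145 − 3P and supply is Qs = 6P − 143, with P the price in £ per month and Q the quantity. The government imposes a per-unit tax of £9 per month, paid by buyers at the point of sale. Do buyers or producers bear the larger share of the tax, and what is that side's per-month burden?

Before the tax: set 145 − 3P = 6P − 143 → P* = £32, Q* = 49.
With the tax collected from buyers, demand (in seller-price terms) shifts: Qd = 145 − 3(P + 9).
New equilibrium: buyers pay £38, producers receive £29, Q = 31. (Wedge: Pb − Ps = 9.)
Per-month burden: buyers £6, producers £3.
Buyers take the larger share because demand is less price-elastic here (demand slope 3 vs supply slope 6).
The less price-elastic side of the market bears the larger share of a per-unit tax.

Buyers bear the larger share: £6 per month.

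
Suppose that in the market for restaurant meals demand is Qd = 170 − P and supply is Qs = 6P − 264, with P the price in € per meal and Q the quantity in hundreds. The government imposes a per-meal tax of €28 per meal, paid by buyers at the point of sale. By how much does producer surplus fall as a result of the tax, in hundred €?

Before the tax: set 170 − P = 6P − 264 → P* = €62, Q* = 108.
With the tax collected from buyers, demand (in seller-price terms) shifts: Qd = 170 − (P + 28).
Solving gives Q = 84 with buyers paying €86 and producers receiving €58 (the €28 wedge).
ΔPS is the trapezoid between Q = 84 and Q = 108 of height €4: ½ · (108 + 84) · 4 = €384.

Producer surplus falls by €384 hundred.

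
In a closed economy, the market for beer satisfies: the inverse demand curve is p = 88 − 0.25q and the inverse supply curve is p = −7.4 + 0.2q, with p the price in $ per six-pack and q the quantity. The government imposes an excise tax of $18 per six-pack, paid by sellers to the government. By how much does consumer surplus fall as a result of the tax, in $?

Inverting to q(p) form: qd = 352 − 4p; qs = 5p + 37.
Before the tax: set 352 − 4p = 5p + 37 → p* = $35, q* = 212.
With the tax collected from sellers, supply shifts: qs = 5(p − 18) + 37.
New equilibrium: consumers pay $45, sellers receive $27, q = 172. (Wedge: pb − ps = 18.)
ΔCS is the trapezoid between Q = 172 and Q = 212 of height $10: ½ · (212 + 172) · 10 = $1920.

Consumer surplus falls by $1920.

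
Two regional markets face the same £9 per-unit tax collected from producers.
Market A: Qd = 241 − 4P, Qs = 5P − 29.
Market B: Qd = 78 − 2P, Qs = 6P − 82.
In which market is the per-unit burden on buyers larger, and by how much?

Market A: pre-tax P* = £30, Q* = 121; post-tax Q = 101; per-unit burden on buyers = £5.
Market B: pre-tax P* = £20, Q* = 38; post-tax Q = 24.5; per-unit burden on buyers = £6.75.
Difference: £5 vs £6.75 → market B is larger by £1.75.

Market B, by £1.75.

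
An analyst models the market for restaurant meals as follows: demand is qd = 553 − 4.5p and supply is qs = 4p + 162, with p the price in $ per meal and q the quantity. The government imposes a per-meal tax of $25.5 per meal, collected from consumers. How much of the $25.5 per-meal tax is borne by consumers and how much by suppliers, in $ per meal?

Without the tax, 553 − 4.5p = 4p + 162 gives 8.5p = 391, so p* = $46 and q* = 346.
With the tax collected from consumers, demand (in seller-price terms) shifts: qd = 553 − 4.5(p + 25.5).
Solving gives q = 292 with consumers paying $58 and suppliers receiving $32.5 (the $25.5 wedge).
Burden on consumers: $12; on suppliers: $13.5. (They sum to $25.5.)

Consumers bear $12 per meal; suppliers bear $13.5 per meal.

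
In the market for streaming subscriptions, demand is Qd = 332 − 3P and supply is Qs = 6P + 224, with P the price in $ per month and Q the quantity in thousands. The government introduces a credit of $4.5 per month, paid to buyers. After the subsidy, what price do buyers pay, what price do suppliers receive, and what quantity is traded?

Buyers pay $9; suppliers receive $13.5; quantity = 305.

Without the subsidy, 332 − 3P = 6P + 224 gives 9P = 108, so P* = $12 and Q* = 296.
With a per-unit subsidy paid to buyers, each effectively pays P − 4.5, so demand becomes Qd = 332 − 3(P − 4.5).
New equilibrium: buyers pay $9, suppliers receive $13.5, Q = 305. (Wedge: Pb − Ps = −4.5.)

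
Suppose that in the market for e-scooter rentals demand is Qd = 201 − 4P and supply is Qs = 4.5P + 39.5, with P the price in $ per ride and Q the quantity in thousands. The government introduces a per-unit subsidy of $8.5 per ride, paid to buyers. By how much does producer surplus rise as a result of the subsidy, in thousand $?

Without the subsidy, 201 − 4P = 4.5P + 39.5 gives 8.5P = 161.5, so P* = $19 and Q* = 125.
With a per-unit subsidy paid to buyers, each effectively pays P − 8.5, so demand becomes Qd = 201 − 4(P − 8.5).
New equilibrium: buyers pay $14.5, sellers receive $23, Q = 143. (Wedge: Pb − Ps = −8.5.)
ΔPS is the trapezoid between Q = 143 and Q = 125 of height $4: ½ · (125 + 143) · 4 = $536.

Producer surplus rises by $536 thousand.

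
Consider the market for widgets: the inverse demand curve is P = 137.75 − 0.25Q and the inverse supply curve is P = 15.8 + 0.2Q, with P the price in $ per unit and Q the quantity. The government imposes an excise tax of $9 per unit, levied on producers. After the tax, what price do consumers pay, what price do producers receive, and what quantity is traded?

Rewrite in direct form: Qd = 551 − 4P and Qs = 5P − 79.
Without the tax, 551 − 4P = 5P − 79 gives 9P = 630, so P* = $70 and Q* = 271.
With the tax collected from producers, supply shifts: Qs = 5(P − 9) − 79.
Solving gives Q = 251 with consumers paying $75 and producers receiving $66 (the $9 wedge).

Consumers pay $75; producers receive $66; quantity = 251.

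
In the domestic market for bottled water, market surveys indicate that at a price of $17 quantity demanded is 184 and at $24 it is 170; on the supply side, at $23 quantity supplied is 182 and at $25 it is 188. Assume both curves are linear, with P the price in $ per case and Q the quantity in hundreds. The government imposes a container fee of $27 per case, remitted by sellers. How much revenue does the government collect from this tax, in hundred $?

Demand slope: (170 − 184)/(24 − 17) = -2, so Qd = 218 − 2P.
Supply slope: (188 − 182)/(25 − 23) = 3, so Qs = 3P + 113.
Without the tax, 218 − 2P = 3P + 113 gives 5P = 105, so P* = $21 and Q* = 176.
With the tax collected from sellers, supply shifts: Qs = 3(P − 27) + 113.
New equilibrium: buyers pay $37.2, sellers receive $10.2, Q = 143.6. (Wedge: Pb − Ps = 27.)
Revenue = t · Q = 27 · 143.6 = $3877.2.

Tax revenue = $3877.2 hundred.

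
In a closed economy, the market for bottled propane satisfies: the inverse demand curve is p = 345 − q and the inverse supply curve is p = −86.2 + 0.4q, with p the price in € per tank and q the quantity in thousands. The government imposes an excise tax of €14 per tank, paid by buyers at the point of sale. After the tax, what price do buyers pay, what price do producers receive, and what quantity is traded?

Buyers pay €47; producers receive €33; quantity = 298.

Inverting to q(p) form: qd = 345 − p; qs = 2.5p + 215.5.
Without the tax, 345 − p = 2.5p + 215.5 gives 3.5p = 129.5, so p* = €37 and q* = 308.
With the tax collected from buyers, demand (in seller-price terms) shifts: qd = 345 − (p + 14).
New equilibrium: buyers pay €47, producers receive €33, q = 298. (Wedge: pb − ps = 14.)
The less price-elastic side of the market bears the larger share of a per-unit tax.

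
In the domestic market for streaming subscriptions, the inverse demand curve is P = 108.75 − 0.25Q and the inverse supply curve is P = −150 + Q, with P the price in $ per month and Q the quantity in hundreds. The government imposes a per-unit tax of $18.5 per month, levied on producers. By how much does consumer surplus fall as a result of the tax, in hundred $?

Consumer surplus falls by $738.52 hundred.

Rewrite in direct form: Qd = 435 − 4P and Qs = P + 150.
Before the tax: set 435 − 4P = P + 150 → P* = $57, Q* = 207.
With the tax collected from producers, supply shifts: Qs = (P − 18.5) + 150.
Solving gives Q = 192.2 with buyers paying $60.7 and producers receiving $42.2 (the $18.5 wedge).
ΔCS is the trapezoid between Q = 192.2 and Q = 207 of height $3.7: ½ · (207 + 192.2) · 3.7 = $738.52.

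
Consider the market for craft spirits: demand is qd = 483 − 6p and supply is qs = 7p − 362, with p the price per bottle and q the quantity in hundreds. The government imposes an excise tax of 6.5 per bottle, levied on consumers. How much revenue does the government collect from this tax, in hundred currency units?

Tax revenue = 468 hundred.

Without the tax, 483 − 6p = 7p − 362 gives 13p = 845, so p* = 65 and q* = 93.
With the tax collected from consumers, demand (in seller-price terms) shifts: qd = 483 − 6(p + 6.5).
Solving gives q = 72 with consumers paying 68.5 and sellers receiving 62 (the 6.5 wedge).
Revenue = t · Q = 6.5 · 72 = 468.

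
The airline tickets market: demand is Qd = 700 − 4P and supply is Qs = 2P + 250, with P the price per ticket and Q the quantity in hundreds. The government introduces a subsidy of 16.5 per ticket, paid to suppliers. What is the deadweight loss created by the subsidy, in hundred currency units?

Deadweight loss = 181.5 hundred.

Before the subsidy: set 700 − 4P = 2P + 250 → P* = 75, Q* = 400.
With a per-unit subsidy paid to suppliers, each receives P + 16.5 per unit sold, so supply becomes Qs = 2(P + 16.5) + 250.
Solving gives Q = 422 with buyers paying 69.5 and suppliers receiving 86 (the 16.5 wedge).
Quantity rises by |ΔQ| = |400 − 422| = 22.
DWL = ½ · t · |ΔQ| = ½ · 16.5 · 22 = 181.5.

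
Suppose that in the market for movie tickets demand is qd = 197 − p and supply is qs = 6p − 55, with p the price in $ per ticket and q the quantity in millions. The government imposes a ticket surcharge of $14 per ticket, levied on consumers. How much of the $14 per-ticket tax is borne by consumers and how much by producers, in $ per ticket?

Without the tax, 197 − p = 6p − 55 gives 7p = 252, so p* = $36 and q* = 161.
With the tax collected from consumers, demand (in seller-price terms) shifts: qd = 197 − (p + 14).
Solving gives q = 149 with consumers paying $48 and producers receiving $34 (the $14 wedge).
Burden on consumers: $12; on producers: $2. (They sum to $14.)

Consumers bear $12 per ticket; producers bear $2 per ticket.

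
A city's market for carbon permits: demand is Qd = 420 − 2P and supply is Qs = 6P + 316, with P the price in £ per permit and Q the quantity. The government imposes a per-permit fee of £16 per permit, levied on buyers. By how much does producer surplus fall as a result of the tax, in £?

Producer surplus falls by £1528.

Without the tax, 420 − 2P = 6P + 316 gives 8P = 104, so P* = £13 and Q* = 394.
With the tax collected from buyers, demand (in seller-price terms) shifts: Qd = 420 − 2(P + 16).
New equilibrium: buyers pay £25, sellers receive £9, Q = 370. (Wedge: Pb − Ps = 16.)
ΔPS is the trapezoid between Q = 370 and Q = 394 of height £4: ½ · (394 + 370) · 4 = £1528.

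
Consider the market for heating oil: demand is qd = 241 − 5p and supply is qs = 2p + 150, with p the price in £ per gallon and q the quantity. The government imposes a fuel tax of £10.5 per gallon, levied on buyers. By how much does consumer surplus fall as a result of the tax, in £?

Consumer surplus falls by £505.5.

Before the tax: set 241 − 5p = 2p + 150 → p* = £13, q* = 176.
With the tax collected from buyers, demand (in seller-price terms) shifts: qd = 241 − 5(p + 10.5).
New equilibrium: buyers pay £16, producers receive £5.5, q = 161. (Wedge: pb − ps = 10.5.)
ΔCS is the trapezoid between Q = 161 and Q = 176 of height £3: ½ · (176 + 161) · 3 = £505.5.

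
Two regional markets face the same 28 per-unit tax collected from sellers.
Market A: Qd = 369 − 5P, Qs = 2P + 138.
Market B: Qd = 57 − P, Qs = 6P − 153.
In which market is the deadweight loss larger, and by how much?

Market A, by 224.

Market A: pre-tax P* = 33, Q* = 204; post-tax Q = 164; deadweight loss = 560.
Market B: pre-tax P* = 30, Q* = 27; post-tax Q = 3; deadweight loss = 336.
Difference: 560 vs 336 → market A is larger by 224.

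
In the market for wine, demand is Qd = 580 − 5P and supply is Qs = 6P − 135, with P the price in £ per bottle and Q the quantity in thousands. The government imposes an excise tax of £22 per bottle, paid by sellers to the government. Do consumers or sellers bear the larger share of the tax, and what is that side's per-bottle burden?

Consumers bear the larger share: £12 per bottle.

Without the tax, 580 − 5P = 6P − 135 gives 11P = 715, so P* = £65 and Q* = 255.
With the tax collected from sellers, supply shifts: Qs = 6(P − 22) − 135.
Solving gives Q = 195 with consumers paying £77 and sellers receiving £55 (the £22 wedge).
Per-bottle burden: consumers £12, sellers £10.
Consumers take the larger share because demand is less price-elastic here (demand slope 5 vs supply slope 6).
The less price-elastic side of the market bears the larger share of a per-unit tax.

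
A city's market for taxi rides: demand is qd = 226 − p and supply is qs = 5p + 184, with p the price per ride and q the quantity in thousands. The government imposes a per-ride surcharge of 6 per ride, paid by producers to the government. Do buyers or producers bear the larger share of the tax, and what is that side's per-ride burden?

Buyers bear the larger share: 5 per ride.

Before the tax: set 226 − p = 5p + 184 → p* = 7, q* = 219.
With the tax collected from producers, supply shifts: qs = 5(p − 6) + 184.
Solving gives q = 214 with buyers paying 12 and producers receiving 6 (the 6 wedge).
Per-ride burden: buyers 5, producers 1.
Buyers take the larger share because demand is less price-elastic here (demand slope 1 vs supply slope 5).
The less price-elastic side of the market bears the larger share of a per-unit tax.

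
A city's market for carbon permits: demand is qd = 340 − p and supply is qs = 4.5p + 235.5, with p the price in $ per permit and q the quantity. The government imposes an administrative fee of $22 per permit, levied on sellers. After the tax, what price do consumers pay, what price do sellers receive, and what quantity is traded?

Consumers pay $37; sellers receive $15; quantity = 303.

Without the tax, 340 − p = 4.5p + 235.5 gives 5.5p = 104.5, so p* = $19 and q* = 321.
With the tax collected from sellers, supply shifts: qs = 4.5(p − 22) + 235.5.
Solving gives q = 303 with consumers paying $37 and sellers receiving $15 (the $22 wedge).
The less price-elastic side of the market bears the larger share of a per-unit tax.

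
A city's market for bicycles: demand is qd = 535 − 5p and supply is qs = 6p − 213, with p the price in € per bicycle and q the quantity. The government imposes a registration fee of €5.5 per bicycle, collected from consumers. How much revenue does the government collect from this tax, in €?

Tax revenue = €990.

Before the tax: set 535 − 5p = 6p − 213 → p* = €68, q* = 195.
With the tax collected from consumers, demand (in seller-price terms) shifts: qd = 535 − 5(p + 5.5).
New equilibrium: consumers pay €71, suppliers receive €65.5, q = 180. (Wedge: pb − ps = 5.5.)
Revenue = t · Q = 5.5 · 180 = €990.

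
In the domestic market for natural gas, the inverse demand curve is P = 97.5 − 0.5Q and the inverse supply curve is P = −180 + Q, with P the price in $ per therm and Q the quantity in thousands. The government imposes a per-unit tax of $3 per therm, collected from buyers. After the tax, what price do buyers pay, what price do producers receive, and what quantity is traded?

Inverting to Q(P) form: Qd = 195 − 2P; Qs = P + 180.
Before the tax: set 195 − 2P = P + 180 → P* = $5, Q* = 185.
With the tax collected from buyers, demand (in seller-price terms) shifts: Qd = 195 − 2(P + 3).
New equilibrium: buyers pay $6, producers receive $3, Q = 183. (Wedge: Pb − Ps = 3.)

Buyers pay $6; producers receive $3; quantity = 183.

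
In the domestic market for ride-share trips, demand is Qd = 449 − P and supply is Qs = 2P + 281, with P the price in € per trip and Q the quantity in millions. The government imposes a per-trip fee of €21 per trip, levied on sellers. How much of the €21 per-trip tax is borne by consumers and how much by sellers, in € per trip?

Consumers bear €14 per trip; sellers bear €7 per trip.

Before the tax: set 449 − P = 2P + 281 → P* = €56, Q* = 393.
With the tax collected from sellers, supply shifts: Qs = 2(P − 21) + 281.
Solving gives Q = 379 with consumers paying €70 and sellers receiving €49 (the €21 wedge).
Burden on consumers: €14; on sellers: €7. (They sum to €21.)
The less price-elastic side of the market bears the larger share of a per-unit tax.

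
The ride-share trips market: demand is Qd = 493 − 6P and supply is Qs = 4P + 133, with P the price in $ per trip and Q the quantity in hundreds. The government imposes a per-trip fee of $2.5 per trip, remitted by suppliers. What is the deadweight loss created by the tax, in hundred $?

Before the tax: set 493 − 6P = 4P + 133 → P* = $36, Q* = 277.
With the tax collected from suppliers, supply shifts: Qs = 4(P − 2.5) + 133.
Solving gives Q = 271 with consumers paying $37 and suppliers receiving $34.5 (the $2.5 wedge).
Quantity falls by |ΔQ| = |277 − 271| = 6.
DWL = ½ · t · |ΔQ| = ½ · 2.5 · 6 = $7.5.

Deadweight loss = $7.5 hundred.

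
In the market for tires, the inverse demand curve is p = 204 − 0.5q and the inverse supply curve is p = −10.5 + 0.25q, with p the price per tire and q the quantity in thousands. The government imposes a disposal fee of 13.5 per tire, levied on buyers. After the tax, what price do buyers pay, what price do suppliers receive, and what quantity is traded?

Buyers pay 70; suppliers receive 56.5; quantity = 268.

Rewrite in direct form: qd = 408 − 2p and qs = 4p + 42.
Before the tax: set 408 − 2p = 4p + 42 → p* = 61, q* = 286.
With the tax collected from buyers, demand (in seller-price terms) shifts: qd = 408 − 2(p + 13.5).
New equilibrium: buyers pay 70, suppliers receive 56.5, q = 268. (Wedge: pb − ps = 13.5.)
The less price-elastic side of the market bears the larger share of a per-unit tax.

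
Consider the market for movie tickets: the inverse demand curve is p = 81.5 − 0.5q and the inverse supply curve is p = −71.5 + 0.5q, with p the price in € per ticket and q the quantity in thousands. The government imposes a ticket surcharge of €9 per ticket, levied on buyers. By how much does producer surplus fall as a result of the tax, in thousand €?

Inverting to q(p) form: qd = 163 − 2p; qs = 2p + 143.
Without the tax, 163 − 2p = 2p + 143 gives 4p = 20, so p* = €5 and q* = 153.
With the tax collected from buyers, demand (in seller-price terms) shifts: qd = 163 − 2(p + 9).
Solving gives q = 144 with buyers paying €9.5 and producers receiving €0.5 (the €9 wedge).
ΔPS is the trapezoid between Q = 144 and Q = 153 of height €4.5: ½ · (153 + 144) · 4.5 = €668.25.

Producer surplus falls by €668.25 thousand.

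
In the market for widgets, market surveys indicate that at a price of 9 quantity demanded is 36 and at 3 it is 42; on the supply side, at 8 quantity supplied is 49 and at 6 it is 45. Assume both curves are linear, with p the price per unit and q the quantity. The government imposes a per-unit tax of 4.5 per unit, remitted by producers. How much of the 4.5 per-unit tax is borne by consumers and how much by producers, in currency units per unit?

Demand slope: (42 − 36)/(3 − 9) = -1, so qd = 45 − p.
Supply slope: (45 − 49)/(6 − 8) = 2, so qs = 2p + 33.
Without the tax, 45 − p = 2p + 33 gives 3p = 12, so p* = 4 and q* = 41.
With the tax collected from producers, supply shifts: qs = 2(p − 4.5) + 33.
Solving gives q = 38 with consumers paying 7 and producers receiving 2.5 (the 4.5 wedge).
Burden on consumers: 3; on producers: 1.5. (They sum to 4.5.)

Consumers bear 3 per unit; producers bear 1.5 per unit.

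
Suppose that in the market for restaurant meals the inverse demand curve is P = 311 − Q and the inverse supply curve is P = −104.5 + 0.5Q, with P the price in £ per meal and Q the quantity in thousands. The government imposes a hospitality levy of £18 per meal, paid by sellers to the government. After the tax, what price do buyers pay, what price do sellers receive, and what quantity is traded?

Inverting to Q(P) form: Qd = 311 − P; Qs = 2P + 209.
Before the tax: set 311 − P = 2P + 209 → P* = £34, Q* = 277.
With the tax collected from sellers, supply shifts: Qs = 2(P − 18) + 209.
Solving gives Q = 265 with buyers paying £46 and sellers receiving £28 (the £18 wedge).

Buyers pay £46; sellers receive £28; quantity = 265.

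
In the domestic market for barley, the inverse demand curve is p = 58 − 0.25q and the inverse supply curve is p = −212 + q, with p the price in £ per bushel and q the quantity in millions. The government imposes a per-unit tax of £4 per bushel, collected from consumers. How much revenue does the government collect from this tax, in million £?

Tax revenue = £851.2 million.

Rewrite in direct form: qd = 232 − 4p and qs = p + 212.
Before the tax: set 232 − 4p = p + 212 → p* = £4, q* = 216.
With the tax collected from consumers, demand (in seller-price terms) shifts: qd = 232 − 4(p + 4).
Solving gives q = 212.8 with consumers paying £4.8 and suppliers receiving £0.8 (the £4 wedge).
Revenue = t · Q = 4 · 212.8 = £851.2.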